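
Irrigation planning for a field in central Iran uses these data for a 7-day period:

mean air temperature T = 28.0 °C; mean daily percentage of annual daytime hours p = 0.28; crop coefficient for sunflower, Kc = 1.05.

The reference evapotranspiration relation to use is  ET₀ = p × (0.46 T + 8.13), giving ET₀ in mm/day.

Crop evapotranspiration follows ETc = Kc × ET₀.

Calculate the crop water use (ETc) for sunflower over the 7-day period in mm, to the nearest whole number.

43 mm

ET₀ = 0.28 × (0.46 × 28.0 + 8.13) = 0.28 × 21.010 = 5.8828 mm/d
ETc = Kc × ET₀ = 1.05 × 5.8828 = 6.1769 mm/d
Over 7 days: 6.1769 × 7 = 43.238 mm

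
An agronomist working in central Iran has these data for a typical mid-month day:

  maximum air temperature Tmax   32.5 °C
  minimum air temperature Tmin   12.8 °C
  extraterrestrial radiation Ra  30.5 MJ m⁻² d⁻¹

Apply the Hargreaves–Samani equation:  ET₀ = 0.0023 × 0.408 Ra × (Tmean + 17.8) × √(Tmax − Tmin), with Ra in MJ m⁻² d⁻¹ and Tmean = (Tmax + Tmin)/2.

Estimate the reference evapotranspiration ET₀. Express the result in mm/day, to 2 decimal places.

5.14 mm/day

Tmean = (32.5 + 12.8)/2 = 22.65 °C
0.408 Ra = 0.408 × 30.5 = 12.4440 mm/d equivalent
ET₀ = 0.0023 × 12.4440 × (22.65 + 17.8) × √19.7 = 0.0023 × 12.4440 × 40.45 × 4.4385 = 5.1386 mm/d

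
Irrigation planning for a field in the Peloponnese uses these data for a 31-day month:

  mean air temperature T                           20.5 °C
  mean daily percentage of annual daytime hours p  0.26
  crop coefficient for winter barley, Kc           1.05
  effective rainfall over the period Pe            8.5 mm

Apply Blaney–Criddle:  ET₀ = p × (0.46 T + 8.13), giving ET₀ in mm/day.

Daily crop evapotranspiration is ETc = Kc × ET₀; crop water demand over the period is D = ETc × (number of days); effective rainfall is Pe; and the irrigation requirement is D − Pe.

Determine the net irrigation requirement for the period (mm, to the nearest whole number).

140 mm

ET₀ = 0.26 × (0.46 × 20.5 + 8.13) = 0.26 × 17.560 = 4.5656 mm/d
ETc = Kc × ET₀ = 1.05 × 4.5656 = 4.7939 mm/d
Crop demand D = ETc × 31 d = 4.7939 × 31 = 148.611 mm
D − Pe = 148.611 − 8.5 = 140.111 mm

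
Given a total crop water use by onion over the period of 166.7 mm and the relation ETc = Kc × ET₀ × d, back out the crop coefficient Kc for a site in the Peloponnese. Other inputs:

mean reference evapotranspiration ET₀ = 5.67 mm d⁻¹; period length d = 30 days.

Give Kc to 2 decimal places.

0.98

ETc = Kc × ET₀ × d  ⇒  Kc = ETc / (ET₀ × d)
Kc = 166.7 / (5.67 × 30) = 166.7 / 170.10 = 0.9800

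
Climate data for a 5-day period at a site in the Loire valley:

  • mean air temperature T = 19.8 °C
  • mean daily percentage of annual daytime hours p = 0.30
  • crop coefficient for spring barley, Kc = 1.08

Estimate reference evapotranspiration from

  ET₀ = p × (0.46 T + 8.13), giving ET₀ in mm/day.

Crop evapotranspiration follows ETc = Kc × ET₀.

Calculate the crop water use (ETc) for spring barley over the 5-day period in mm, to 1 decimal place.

27.9 mm

ET₀ = 0.30 × (0.46 × 19.8 + 8.13) = 0.30 × 17.238 = 5.1714 mm/d
ETc = Kc × ET₀ = 1.08 × 5.1714 = 5.5851 mm/d
Over 5 days: 5.5851 × 5 = 27.926 mm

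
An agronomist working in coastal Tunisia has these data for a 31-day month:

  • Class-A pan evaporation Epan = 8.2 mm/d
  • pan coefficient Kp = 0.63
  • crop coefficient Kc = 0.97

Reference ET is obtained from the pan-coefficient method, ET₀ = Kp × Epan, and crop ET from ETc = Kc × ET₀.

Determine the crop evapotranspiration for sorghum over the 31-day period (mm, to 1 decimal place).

ET₀ = 0.63 × 8.2 = 5.1660 mm/d
ETc = Kc × ET₀ = 0.97 × 5.1660 = 5.0110 mm/d
Over 31 days: 5.0110 × 31 = 155.341 mm

155.3 mm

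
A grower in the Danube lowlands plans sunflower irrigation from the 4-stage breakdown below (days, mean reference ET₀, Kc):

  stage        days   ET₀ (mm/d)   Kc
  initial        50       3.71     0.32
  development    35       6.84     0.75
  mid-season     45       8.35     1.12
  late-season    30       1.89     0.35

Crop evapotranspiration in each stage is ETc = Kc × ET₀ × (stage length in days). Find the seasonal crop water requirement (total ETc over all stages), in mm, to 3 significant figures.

initial: 0.32 × 3.71 × 50 = 59.36 mm
development: 0.75 × 6.84 × 35 = 179.55 mm
mid-season: 1.12 × 8.35 × 45 = 420.84 mm
late-season: 0.35 × 1.89 × 30 = 19.85 mm
Seasonal total = 679.60 mm

680 mm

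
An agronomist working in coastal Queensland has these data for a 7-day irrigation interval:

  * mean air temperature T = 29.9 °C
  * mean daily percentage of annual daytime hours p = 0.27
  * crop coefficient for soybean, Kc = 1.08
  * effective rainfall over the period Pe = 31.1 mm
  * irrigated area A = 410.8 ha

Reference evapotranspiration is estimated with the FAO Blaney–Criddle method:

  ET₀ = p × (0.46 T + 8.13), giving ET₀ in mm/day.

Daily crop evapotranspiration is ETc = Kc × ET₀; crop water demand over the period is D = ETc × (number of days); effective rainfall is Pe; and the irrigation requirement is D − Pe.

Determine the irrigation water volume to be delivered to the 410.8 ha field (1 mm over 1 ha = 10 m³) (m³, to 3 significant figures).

55700 m³

ET₀ = 0.27 × (0.46 × 29.9 + 8.13) = 0.27 × 21.884 = 5.9087 mm/d
ETc = Kc × ET₀ = 1.08 × 5.9087 = 6.3814 mm/d
Crop demand D = ETc × 7 d = 6.3814 × 7 = 44.670 mm
D − Pe = 44.670 − 31.1 = 13.570 mm
Volume = 13.570 mm × 410.8 ha × 10 = 55745.6 m³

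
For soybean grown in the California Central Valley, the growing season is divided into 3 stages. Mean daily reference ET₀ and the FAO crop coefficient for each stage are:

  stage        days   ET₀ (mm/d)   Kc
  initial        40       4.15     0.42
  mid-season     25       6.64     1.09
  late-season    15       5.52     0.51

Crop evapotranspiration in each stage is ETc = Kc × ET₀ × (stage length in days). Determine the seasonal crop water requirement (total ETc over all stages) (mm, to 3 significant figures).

293 mm

initial: 0.42 × 4.15 × 40 = 69.72 mm
mid-season: 1.09 × 6.64 × 25 = 180.94 mm
late-season: 0.51 × 5.52 × 15 = 42.23 mm
Seasonal total = 292.89 mm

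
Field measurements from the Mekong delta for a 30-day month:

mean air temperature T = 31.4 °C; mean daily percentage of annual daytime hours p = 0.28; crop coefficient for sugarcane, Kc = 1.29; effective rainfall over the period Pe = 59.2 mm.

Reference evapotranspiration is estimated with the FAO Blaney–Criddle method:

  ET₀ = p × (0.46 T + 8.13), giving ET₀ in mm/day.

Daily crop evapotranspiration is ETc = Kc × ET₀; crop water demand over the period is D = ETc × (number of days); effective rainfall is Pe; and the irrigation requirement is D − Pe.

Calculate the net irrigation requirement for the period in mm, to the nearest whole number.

ET₀ = 0.28 × (0.46 × 31.4 + 8.13) = 0.28 × 22.574 = 6.3207 mm/d
ETc = Kc × ET₀ = 1.29 × 6.3207 = 8.1537 mm/d
Crop demand D = ETc × 30 d = 8.1537 × 30 = 244.611 mm
D − Pe = 244.611 − 59.2 = 185.411 mm

185 mm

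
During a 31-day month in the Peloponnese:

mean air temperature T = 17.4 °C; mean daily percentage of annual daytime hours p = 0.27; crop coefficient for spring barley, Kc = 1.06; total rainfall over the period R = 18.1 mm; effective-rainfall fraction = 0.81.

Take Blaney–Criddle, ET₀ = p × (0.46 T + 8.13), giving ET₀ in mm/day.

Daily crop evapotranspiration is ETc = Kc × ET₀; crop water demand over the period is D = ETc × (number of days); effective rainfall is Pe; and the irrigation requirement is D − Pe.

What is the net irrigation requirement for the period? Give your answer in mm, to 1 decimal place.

ET₀ = 0.27 × (0.46 × 17.4 + 8.13) = 0.27 × 16.134 = 4.3562 mm/d
ETc = Kc × ET₀ = 1.06 × 4.3562 = 4.6176 mm/d
Crop demand D = ETc × 31 d = 4.6176 × 31 = 143.146 mm
Pe = 0.81 × 18.1 = 14.661 mm
D − Pe = 143.146 − 14.661 = 128.485 mm

128.5 mm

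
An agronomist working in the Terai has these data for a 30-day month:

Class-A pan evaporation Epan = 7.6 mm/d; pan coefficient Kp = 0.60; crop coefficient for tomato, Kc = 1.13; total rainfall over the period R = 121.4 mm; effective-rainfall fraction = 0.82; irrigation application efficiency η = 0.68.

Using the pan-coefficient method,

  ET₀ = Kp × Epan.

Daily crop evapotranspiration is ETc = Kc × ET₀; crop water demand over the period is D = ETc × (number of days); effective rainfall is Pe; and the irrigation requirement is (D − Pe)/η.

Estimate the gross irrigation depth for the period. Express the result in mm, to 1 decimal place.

ET₀ = 0.60 × 7.6 = 4.5600 mm/d
ETc = Kc × ET₀ = 1.13 × 4.5600 = 5.1528 mm/d
Crop demand D = ETc × 30 d = 5.1528 × 30 = 154.584 mm
Pe = 0.82 × 121.4 = 99.548 mm
D − Pe = 154.584 − 99.548 = 55.036 mm
Gross irrigation = 55.036 / 0.68 = 80.935 mm

80.9 mm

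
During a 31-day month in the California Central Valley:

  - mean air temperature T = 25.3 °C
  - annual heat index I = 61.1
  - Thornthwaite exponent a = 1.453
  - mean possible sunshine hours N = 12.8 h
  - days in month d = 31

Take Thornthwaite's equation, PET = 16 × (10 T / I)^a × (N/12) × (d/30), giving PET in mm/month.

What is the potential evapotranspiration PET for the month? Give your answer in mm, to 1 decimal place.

10T/I = 10 × 25.3 / 61.1 = 4.1408
(10T/I)^a = 4.1408^1.453 = 7.8818
Uncorrected PET = 16 × 7.8818 = 126.109 mm
Correction = (N/12)(d/30) = (12.8/12)(31/30) = 1.1022
PET = 126.109 × 1.1022 = 138.997 mm/month

139.0 mm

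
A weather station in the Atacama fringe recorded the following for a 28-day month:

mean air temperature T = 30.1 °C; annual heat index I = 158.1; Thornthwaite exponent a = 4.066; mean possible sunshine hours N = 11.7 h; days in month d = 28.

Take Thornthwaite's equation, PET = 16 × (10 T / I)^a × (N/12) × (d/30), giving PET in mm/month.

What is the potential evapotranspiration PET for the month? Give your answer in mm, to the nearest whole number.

200 mm

10T/I = 10 × 30.1 / 158.1 = 1.9039
(10T/I)^a = 1.9039^4.066 = 13.7099
Uncorrected PET = 16 × 13.7099 = 219.358 mm
Correction = (N/12)(d/30) = (11.7/12)(28/30) = 0.9100
PET = 219.358 × 0.9100 = 199.616 mm/month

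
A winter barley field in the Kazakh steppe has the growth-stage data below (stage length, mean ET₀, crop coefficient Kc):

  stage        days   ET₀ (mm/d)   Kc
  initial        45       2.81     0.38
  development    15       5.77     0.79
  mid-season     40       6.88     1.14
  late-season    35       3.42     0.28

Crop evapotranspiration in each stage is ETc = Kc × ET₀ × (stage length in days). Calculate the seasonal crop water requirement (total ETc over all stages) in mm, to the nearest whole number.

464 mm

initial: 0.38 × 2.81 × 45 = 48.05 mm
development: 0.79 × 5.77 × 15 = 68.37 mm
mid-season: 1.14 × 6.88 × 40 = 313.73 mm
late-season: 0.28 × 3.42 × 35 = 33.52 mm
Seasonal total = 463.67 mm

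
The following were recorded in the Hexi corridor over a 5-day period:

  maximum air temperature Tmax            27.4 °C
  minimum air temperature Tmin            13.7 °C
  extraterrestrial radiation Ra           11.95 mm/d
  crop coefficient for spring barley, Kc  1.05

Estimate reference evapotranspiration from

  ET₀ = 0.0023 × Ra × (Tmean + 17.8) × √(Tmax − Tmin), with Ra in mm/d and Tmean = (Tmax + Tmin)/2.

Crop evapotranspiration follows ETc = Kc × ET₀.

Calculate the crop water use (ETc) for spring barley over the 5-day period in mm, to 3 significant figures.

Tmean = (27.4 + 13.7)/2 = 20.55 °C
ET₀ = 0.0023 × 11.95 × (20.55 + 17.8) × √13.7 = 0.0023 × 11.95 × 38.35 × 3.7014 = 3.9015 mm/d
ETc = Kc × ET₀ = 1.05 × 3.9015 = 4.0966 mm/d
Over 5 days: 4.0966 × 5 = 20.483 mm

20.5 mm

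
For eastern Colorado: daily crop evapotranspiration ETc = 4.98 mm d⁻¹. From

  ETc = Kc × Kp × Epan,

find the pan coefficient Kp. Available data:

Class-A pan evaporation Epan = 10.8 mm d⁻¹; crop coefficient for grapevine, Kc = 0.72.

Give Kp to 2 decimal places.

ETc = Kc × Kp × Epan  ⇒  Kp = ETc / (Kc × Epan)
Kp = 4.98 / (0.72 × 10.8) = 4.98 / 7.776 = 0.6404

0.64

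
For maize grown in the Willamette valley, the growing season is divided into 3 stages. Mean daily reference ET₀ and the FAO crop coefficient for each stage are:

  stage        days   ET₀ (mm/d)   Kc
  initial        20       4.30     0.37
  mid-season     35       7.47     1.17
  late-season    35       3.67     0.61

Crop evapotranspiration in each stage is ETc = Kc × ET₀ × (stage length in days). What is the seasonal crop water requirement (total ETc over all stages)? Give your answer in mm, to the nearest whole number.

416 mm

initial: 0.37 × 4.30 × 20 = 31.82 mm
mid-season: 1.17 × 7.47 × 35 = 305.90 mm
late-season: 0.61 × 3.67 × 35 = 78.35 mm
Seasonal total = 416.07 mm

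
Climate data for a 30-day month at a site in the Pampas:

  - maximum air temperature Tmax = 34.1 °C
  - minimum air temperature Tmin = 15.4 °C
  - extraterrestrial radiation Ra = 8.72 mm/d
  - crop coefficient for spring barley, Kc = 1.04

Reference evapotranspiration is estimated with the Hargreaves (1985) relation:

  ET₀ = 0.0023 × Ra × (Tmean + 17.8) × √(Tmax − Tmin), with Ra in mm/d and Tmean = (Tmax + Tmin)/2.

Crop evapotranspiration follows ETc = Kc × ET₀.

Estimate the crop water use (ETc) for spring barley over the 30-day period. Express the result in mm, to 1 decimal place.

Tmean = (34.1 + 15.4)/2 = 24.75 °C
ET₀ = 0.0023 × 8.72 × (24.75 + 17.8) × √18.7 = 0.0023 × 8.72 × 42.55 × 4.3243 = 3.6903 mm/d
ETc = Kc × ET₀ = 1.04 × 3.6903 = 3.8379 mm/d
Over 30 days: 3.8379 × 30 = 115.137 mm

115.1 mm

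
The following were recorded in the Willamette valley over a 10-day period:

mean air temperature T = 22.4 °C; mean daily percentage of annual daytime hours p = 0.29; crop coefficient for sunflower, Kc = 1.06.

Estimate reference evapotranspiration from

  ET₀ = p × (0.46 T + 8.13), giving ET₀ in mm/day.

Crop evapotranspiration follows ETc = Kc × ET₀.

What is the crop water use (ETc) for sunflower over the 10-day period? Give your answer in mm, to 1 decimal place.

ET₀ = 0.29 × (0.46 × 22.4 + 8.13) = 0.29 × 18.434 = 5.3459 mm/d
ETc = Kc × ET₀ = 1.06 × 5.3459 = 5.6667 mm/d
Over 10 days: 5.6667 × 10 = 56.667 mm

56.7 mm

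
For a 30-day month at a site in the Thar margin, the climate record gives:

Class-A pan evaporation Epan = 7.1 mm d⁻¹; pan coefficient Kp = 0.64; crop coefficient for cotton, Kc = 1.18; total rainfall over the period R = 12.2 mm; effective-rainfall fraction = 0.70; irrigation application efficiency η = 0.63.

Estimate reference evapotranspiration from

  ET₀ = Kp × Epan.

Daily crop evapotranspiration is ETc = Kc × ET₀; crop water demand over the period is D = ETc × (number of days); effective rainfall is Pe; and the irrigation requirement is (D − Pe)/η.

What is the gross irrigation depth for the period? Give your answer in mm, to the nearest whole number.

242 mm

ET₀ = 0.64 × 7.1 = 4.5440 mm/d
ETc = Kc × ET₀ = 1.18 × 4.5440 = 5.3619 mm/d
Crop demand D = ETc × 30 d = 5.3619 × 30 = 160.857 mm
Pe = 0.70 × 12.2 = 8.540 mm
D − Pe = 160.857 − 8.540 = 152.317 mm
Gross irrigation = 152.317 / 0.63 = 241.773 mm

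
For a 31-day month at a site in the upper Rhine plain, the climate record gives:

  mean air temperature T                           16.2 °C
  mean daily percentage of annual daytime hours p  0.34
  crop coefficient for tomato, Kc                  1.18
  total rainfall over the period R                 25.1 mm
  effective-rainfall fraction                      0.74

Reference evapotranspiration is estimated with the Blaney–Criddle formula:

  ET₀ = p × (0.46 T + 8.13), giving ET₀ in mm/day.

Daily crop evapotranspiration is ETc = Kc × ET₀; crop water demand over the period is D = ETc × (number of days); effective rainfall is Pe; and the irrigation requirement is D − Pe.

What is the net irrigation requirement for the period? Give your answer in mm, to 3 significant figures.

175 mm

ET₀ = 0.34 × (0.46 × 16.2 + 8.13) = 0.34 × 15.582 = 5.2979 mm/d
ETc = Kc × ET₀ = 1.18 × 5.2979 = 6.2515 mm/d
Crop demand D = ETc × 31 d = 6.2515 × 31 = 193.797 mm
Pe = 0.74 × 25.1 = 18.574 mm
D − Pe = 193.797 − 18.574 = 175.223 mm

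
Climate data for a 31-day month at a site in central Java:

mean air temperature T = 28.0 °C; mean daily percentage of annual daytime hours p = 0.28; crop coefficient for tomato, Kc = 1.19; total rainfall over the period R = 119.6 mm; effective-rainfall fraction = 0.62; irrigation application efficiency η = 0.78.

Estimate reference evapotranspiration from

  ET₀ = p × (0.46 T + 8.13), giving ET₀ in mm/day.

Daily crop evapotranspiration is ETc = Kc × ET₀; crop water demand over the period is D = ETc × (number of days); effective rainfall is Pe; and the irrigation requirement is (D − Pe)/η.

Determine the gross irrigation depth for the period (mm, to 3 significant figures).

183 mm

ET₀ = 0.28 × (0.46 × 28.0 + 8.13) = 0.28 × 21.010 = 5.8828 mm/d
ETc = Kc × ET₀ = 1.19 × 5.8828 = 7.0005 mm/d
Crop demand D = ETc × 31 d = 7.0005 × 31 = 217.016 mm
Pe = 0.62 × 119.6 = 74.152 mm
D − Pe = 217.016 − 74.152 = 142.864 mm
Gross irrigation = 142.864 / 0.78 = 183.159 mm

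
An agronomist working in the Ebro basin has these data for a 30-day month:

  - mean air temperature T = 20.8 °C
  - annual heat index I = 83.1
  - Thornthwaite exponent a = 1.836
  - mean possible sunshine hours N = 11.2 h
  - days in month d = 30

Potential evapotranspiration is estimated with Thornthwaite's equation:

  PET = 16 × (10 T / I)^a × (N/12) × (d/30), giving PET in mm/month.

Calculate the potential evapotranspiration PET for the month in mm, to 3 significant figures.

10T/I = 10 × 20.8 / 83.1 = 2.5030
(10T/I)^a = 2.5030^1.836 = 5.3898
Uncorrected PET = 16 × 5.3898 = 86.237 mm
Correction = (N/12)(d/30) = (11.2/12)(30/30) = 0.9333
PET = 86.237 × 0.9333 = 80.485 mm/month

80.5 mm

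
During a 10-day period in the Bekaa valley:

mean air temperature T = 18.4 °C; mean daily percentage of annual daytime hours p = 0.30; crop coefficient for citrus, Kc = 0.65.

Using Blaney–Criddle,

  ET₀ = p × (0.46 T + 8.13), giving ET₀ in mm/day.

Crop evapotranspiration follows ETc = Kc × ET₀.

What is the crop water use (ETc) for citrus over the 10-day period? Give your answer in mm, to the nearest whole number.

32 mm

ET₀ = 0.30 × (0.46 × 18.4 + 8.13) = 0.30 × 16.594 = 4.9782 mm/d
ETc = Kc × ET₀ = 0.65 × 4.9782 = 3.2358 mm/d
Over 10 days: 3.2358 × 10 = 32.358 mm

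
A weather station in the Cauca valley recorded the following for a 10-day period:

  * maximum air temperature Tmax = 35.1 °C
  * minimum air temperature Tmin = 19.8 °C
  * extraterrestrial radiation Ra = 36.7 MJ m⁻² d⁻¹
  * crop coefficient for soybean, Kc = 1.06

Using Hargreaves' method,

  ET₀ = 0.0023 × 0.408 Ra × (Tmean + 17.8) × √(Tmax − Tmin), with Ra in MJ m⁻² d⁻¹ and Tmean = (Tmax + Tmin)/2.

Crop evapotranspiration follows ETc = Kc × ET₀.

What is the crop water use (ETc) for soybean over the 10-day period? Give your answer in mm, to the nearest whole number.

65 mm

Tmean = (35.1 + 19.8)/2 = 27.45 °C
0.408 Ra = 0.408 × 36.7 = 14.9736 mm/d equivalent
ET₀ = 0.0023 × 14.9736 × (27.45 + 17.8) × √15.3 = 0.0023 × 14.9736 × 45.25 × 3.9115 = 6.0956 mm/d
ETc = Kc × ET₀ = 1.06 × 6.0956 = 6.4613 mm/d
Over 10 days: 6.4613 × 10 = 64.613 mm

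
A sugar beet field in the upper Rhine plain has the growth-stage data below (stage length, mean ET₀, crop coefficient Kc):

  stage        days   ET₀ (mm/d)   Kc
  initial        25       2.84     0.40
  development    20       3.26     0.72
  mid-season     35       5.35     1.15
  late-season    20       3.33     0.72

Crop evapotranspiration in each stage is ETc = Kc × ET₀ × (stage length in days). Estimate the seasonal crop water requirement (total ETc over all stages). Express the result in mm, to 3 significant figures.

initial: 0.40 × 2.84 × 25 = 28.40 mm
development: 0.72 × 3.26 × 20 = 46.94 mm
mid-season: 1.15 × 5.35 × 35 = 215.34 mm
late-season: 0.72 × 3.33 × 20 = 47.95 mm
Seasonal total = 338.63 mm

339 mm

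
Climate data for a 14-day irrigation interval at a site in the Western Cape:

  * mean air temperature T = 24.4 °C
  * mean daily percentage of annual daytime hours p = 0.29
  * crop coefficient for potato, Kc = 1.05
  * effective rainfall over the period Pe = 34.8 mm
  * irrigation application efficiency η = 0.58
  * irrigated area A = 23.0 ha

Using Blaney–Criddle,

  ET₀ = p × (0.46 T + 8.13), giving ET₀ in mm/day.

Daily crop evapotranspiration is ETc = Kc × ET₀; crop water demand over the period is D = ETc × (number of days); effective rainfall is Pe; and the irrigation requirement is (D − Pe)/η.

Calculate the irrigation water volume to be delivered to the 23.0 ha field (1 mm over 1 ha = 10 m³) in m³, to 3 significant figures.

18900 m³

ET₀ = 0.29 × (0.46 × 24.4 + 8.13) = 0.29 × 19.354 = 5.6127 mm/d
ETc = Kc × ET₀ = 1.05 × 5.6127 = 5.8933 mm/d
Crop demand D = ETc × 14 d = 5.8933 × 14 = 82.506 mm
D − Pe = 82.506 − 34.8 = 47.706 mm
Gross irrigation = 47.706 / 0.58 = 82.252 mm
Volume = 82.252 mm × 23.0 ha × 10 = 18918.0 m³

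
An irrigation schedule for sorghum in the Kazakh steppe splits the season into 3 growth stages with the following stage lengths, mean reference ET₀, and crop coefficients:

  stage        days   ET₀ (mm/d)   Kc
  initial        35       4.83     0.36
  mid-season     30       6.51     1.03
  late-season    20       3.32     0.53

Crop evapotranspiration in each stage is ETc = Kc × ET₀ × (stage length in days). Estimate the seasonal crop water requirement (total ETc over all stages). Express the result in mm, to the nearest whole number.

initial: 0.36 × 4.83 × 35 = 60.86 mm
mid-season: 1.03 × 6.51 × 30 = 201.16 mm
late-season: 0.53 × 3.32 × 20 = 35.19 mm
Seasonal total = 297.21 mm

297 mm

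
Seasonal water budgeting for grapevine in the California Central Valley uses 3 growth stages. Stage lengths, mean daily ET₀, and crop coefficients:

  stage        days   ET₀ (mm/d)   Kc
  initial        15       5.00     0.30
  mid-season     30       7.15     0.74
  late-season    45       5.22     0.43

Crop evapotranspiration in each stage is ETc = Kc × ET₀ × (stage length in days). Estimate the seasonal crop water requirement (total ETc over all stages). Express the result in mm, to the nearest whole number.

282 mm

initial: 0.30 × 5.00 × 15 = 22.50 mm
mid-season: 0.74 × 7.15 × 30 = 158.73 mm
late-season: 0.43 × 5.22 × 45 = 101.01 mm
Seasonal total = 282.24 mm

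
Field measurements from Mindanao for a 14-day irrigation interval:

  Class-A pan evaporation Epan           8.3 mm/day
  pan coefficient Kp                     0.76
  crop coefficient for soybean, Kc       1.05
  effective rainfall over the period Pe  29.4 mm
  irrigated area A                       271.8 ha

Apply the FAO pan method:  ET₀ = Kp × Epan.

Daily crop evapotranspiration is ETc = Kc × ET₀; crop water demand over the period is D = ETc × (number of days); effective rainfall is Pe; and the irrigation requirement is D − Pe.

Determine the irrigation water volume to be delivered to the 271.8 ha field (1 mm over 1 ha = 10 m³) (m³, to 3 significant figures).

172000 m³

ET₀ = 0.76 × 8.3 = 6.3080 mm/d
ETc = Kc × ET₀ = 1.05 × 6.3080 = 6.6234 mm/d
Crop demand D = ETc × 14 d = 6.6234 × 14 = 92.728 mm
D − Pe = 92.728 − 29.4 = 63.328 mm
Volume = 63.328 mm × 271.8 ha × 10 = 172125.5 m³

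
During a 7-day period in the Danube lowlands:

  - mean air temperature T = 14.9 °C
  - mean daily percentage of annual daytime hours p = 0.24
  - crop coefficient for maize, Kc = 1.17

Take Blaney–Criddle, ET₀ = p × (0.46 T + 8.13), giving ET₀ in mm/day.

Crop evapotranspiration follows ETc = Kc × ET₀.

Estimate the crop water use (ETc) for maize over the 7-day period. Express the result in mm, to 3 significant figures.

ET₀ = 0.24 × (0.46 × 14.9 + 8.13) = 0.24 × 14.984 = 3.5962 mm/d
ETc = Kc × ET₀ = 1.17 × 3.5962 = 4.2076 mm/d
Over 7 days: 4.2076 × 7 = 29.453 mm

29.5 mm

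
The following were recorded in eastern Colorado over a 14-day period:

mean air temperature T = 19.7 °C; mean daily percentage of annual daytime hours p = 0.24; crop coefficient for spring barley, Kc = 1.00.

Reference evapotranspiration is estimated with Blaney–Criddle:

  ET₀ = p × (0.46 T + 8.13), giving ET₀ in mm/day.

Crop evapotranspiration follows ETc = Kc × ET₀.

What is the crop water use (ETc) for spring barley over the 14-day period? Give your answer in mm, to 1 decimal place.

ET₀ = 0.24 × (0.46 × 19.7 + 8.13) = 0.24 × 17.192 = 4.1261 mm/d
ETc = Kc × ET₀ = 1.00 × 4.1261 = 4.1261 mm/d
Over 14 days: 4.1261 × 14 = 57.765 mm

57.8 mm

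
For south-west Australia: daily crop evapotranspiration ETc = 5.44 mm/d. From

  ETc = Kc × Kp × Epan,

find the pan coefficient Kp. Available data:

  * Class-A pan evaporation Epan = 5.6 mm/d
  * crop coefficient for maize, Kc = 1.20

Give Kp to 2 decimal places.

0.81

ETc = Kc × Kp × Epan  ⇒  Kp = ETc / (Kc × Epan)
Kp = 5.44 / (1.20 × 5.6) = 5.44 / 6.720 = 0.8095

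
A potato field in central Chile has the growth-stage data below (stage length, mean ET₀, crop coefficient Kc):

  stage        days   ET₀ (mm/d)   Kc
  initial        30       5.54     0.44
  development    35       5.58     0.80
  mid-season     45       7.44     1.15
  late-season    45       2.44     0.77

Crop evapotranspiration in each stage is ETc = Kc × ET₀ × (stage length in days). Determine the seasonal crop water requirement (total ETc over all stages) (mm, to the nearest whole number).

initial: 0.44 × 5.54 × 30 = 73.13 mm
development: 0.80 × 5.58 × 35 = 156.24 mm
mid-season: 1.15 × 7.44 × 45 = 385.02 mm
late-season: 0.77 × 2.44 × 45 = 84.55 mm
Seasonal total = 698.94 mm

699 mm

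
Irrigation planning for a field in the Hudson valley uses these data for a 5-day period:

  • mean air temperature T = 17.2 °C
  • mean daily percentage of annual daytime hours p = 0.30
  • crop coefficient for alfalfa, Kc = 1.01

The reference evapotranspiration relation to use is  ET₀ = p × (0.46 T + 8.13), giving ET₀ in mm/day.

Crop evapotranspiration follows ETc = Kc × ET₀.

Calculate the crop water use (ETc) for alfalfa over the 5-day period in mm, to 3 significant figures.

ET₀ = 0.30 × (0.46 × 17.2 + 8.13) = 0.30 × 16.042 = 4.8126 mm/d
ETc = Kc × ET₀ = 1.01 × 4.8126 = 4.8607 mm/d
Over 5 days: 4.8607 × 5 = 24.304 mm

24.3 mm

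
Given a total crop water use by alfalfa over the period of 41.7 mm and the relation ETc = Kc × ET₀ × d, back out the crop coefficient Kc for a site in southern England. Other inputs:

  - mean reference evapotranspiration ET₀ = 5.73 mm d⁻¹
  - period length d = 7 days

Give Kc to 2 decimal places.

ETc = Kc × ET₀ × d  ⇒  Kc = ETc / (ET₀ × d)
Kc = 41.7 / (5.73 × 7) = 41.7 / 40.11 = 1.0396

1.04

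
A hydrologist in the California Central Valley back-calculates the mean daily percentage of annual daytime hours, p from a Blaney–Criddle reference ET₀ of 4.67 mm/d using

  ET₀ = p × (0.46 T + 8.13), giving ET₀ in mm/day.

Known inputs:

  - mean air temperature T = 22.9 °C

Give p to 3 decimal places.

0.250

p = ET₀ / (0.46 T + 8.13) = 4.67 / (0.46 × 22.9 + 8.13) = 4.67 / 18.664 = 0.2502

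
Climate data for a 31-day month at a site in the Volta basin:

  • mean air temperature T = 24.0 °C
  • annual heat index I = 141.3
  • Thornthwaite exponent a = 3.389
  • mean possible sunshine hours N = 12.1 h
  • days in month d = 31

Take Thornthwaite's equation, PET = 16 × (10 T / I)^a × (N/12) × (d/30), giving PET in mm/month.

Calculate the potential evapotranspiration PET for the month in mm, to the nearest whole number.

10T/I = 10 × 24.0 / 141.3 = 1.6985
(10T/I)^a = 1.6985^3.389 = 6.0213
Uncorrected PET = 16 × 6.0213 = 96.341 mm
Correction = (N/12)(d/30) = (12.1/12)(31/30) = 1.0419
PET = 96.341 × 1.0419 = 100.378 mm/month

100 mm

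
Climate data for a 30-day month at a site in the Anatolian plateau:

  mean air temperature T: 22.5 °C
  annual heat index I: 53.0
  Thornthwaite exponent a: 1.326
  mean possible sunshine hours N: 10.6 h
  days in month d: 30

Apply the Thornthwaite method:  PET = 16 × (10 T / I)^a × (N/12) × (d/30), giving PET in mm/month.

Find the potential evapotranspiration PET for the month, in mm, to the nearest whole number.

96 mm

10T/I = 10 × 22.5 / 53.0 = 4.2453
(10T/I)^a = 4.2453^1.326 = 6.8015
Uncorrected PET = 16 × 6.8015 = 108.824 mm
Correction = (N/12)(d/30) = (10.6/12)(30/30) = 0.8833
PET = 108.824 × 0.8833 = 96.124 mm/month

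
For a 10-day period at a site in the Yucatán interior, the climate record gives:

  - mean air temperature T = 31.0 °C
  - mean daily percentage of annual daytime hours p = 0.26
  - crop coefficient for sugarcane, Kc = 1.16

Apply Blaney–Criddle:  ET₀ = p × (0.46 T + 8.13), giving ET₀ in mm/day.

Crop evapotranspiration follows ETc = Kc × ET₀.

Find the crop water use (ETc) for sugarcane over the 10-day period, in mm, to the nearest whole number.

ET₀ = 0.26 × (0.46 × 31.0 + 8.13) = 0.26 × 22.390 = 5.8214 mm/d
ETc = Kc × ET₀ = 1.16 × 5.8214 = 6.7528 mm/d
Over 10 days: 6.7528 × 10 = 67.528 mm

68 mm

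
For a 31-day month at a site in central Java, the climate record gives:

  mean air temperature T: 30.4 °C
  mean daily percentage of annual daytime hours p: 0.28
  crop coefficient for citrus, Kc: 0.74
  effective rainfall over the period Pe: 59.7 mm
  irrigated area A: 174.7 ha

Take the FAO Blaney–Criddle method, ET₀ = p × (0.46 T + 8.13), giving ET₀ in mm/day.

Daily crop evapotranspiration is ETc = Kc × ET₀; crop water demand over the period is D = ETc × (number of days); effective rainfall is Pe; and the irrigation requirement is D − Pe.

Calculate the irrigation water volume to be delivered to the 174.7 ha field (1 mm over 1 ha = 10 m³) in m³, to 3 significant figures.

ET₀ = 0.28 × (0.46 × 30.4 + 8.13) = 0.28 × 22.114 = 6.1919 mm/d
ETc = Kc × ET₀ = 0.74 × 6.1919 = 4.5820 mm/d
Crop demand D = ETc × 31 d = 4.5820 × 31 = 142.042 mm
D − Pe = 142.042 − 59.7 = 82.342 mm
Volume = 82.342 mm × 174.7 ha × 10 = 143851.5 m³

144000 m³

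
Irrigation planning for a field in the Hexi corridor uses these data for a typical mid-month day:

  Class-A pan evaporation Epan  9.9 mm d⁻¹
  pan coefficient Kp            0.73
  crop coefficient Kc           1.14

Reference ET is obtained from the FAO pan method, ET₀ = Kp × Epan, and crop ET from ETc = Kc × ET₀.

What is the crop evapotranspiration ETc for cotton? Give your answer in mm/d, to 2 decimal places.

8.24 mm/d

ET₀ = 0.73 × 9.9 = 7.2270 mm/d
ETc = Kc × ET₀ = 1.14 × 7.2270 = 8.2388 mm/d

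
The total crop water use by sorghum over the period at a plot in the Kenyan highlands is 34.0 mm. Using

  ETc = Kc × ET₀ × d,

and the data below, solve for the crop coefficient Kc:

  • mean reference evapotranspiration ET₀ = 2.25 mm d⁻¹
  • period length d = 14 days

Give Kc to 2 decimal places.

1.08

ETc = Kc × ET₀ × d  ⇒  Kc = ETc / (ET₀ × d)
Kc = 34.0 / (2.25 × 14) = 34.0 / 31.50 = 1.0794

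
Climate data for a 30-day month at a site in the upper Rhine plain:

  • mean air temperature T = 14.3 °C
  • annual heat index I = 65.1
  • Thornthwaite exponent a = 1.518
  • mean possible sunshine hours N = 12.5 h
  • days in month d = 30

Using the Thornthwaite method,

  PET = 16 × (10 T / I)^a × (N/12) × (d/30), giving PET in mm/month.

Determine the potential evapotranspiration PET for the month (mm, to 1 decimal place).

55.0 mm

10T/I = 10 × 14.3 / 65.1 = 2.1966
(10T/I)^a = 2.1966^1.518 = 3.3020
Uncorrected PET = 16 × 3.3020 = 52.832 mm
Correction = (N/12)(d/30) = (12.5/12)(30/30) = 1.0417
PET = 52.832 × 1.0417 = 55.035 mm/month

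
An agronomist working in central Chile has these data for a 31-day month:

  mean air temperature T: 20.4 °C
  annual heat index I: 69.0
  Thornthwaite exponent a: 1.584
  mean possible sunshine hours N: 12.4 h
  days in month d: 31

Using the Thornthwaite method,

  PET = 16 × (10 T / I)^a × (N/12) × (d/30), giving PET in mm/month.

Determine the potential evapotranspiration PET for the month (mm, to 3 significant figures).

95.1 mm

10T/I = 10 × 20.4 / 69.0 = 2.9565
(10T/I)^a = 2.9565^1.584 = 5.5682
Uncorrected PET = 16 × 5.5682 = 89.091 mm
Correction = (N/12)(d/30) = (12.4/12)(31/30) = 1.0678
PET = 89.091 × 1.0678 = 95.131 mm/month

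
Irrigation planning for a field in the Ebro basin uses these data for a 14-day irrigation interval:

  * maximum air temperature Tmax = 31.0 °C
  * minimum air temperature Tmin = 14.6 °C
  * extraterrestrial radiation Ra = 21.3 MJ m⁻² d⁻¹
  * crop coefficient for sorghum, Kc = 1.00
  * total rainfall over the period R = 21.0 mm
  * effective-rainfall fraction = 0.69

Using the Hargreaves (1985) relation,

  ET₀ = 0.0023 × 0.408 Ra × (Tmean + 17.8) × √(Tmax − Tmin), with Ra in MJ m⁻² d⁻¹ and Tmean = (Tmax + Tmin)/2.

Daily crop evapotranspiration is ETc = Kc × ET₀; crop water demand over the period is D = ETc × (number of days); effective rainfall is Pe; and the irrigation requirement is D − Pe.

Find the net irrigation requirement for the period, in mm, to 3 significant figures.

Tmean = (31.0 + 14.6)/2 = 22.80 °C
0.408 Ra = 0.408 × 21.3 = 8.6904 mm/d equivalent
ET₀ = 0.0023 × 8.6904 × (22.80 + 17.8) × √16.4 = 0.0023 × 8.6904 × 40.60 × 4.0497 = 3.2864 mm/d
ETc = Kc × ET₀ = 1.00 × 3.2864 = 3.2864 mm/d
Crop demand D = ETc × 14 d = 3.2864 × 14 = 46.010 mm
Pe = 0.69 × 21.0 = 14.490 mm
D − Pe = 46.010 − 14.490 = 31.520 mm

31.5 mm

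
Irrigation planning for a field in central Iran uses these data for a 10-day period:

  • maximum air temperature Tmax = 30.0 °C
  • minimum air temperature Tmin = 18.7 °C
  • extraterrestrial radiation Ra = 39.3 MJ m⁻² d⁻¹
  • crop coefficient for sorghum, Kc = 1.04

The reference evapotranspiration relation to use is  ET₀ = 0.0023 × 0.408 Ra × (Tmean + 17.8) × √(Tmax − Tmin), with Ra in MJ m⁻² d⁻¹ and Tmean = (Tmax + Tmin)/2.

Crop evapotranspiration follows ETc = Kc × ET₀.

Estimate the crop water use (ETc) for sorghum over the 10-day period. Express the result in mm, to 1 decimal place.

Tmean = (30.0 + 18.7)/2 = 24.35 °C
0.408 Ra = 0.408 × 39.3 = 16.0344 mm/d equivalent
ET₀ = 0.0023 × 16.0344 × (24.35 + 17.8) × √11.3 = 0.0023 × 16.0344 × 42.15 × 3.3615 = 5.2253 mm/d
ETc = Kc × ET₀ = 1.04 × 5.2253 = 5.4343 mm/d
Over 10 days: 5.4343 × 10 = 54.343 mm

54.3 mm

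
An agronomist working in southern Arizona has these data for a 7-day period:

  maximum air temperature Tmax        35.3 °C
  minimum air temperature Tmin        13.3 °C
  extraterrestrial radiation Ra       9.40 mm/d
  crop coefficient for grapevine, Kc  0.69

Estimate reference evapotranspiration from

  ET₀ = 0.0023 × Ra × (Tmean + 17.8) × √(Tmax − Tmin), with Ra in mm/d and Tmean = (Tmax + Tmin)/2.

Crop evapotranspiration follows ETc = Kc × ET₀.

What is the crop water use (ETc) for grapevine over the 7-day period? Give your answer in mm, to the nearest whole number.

21 mm

Tmean = (35.3 + 13.3)/2 = 24.30 °C
ET₀ = 0.0023 × 9.40 × (24.30 + 17.8) × √22.0 = 0.0023 × 9.40 × 42.10 × 4.6904 = 4.2692 mm/d
ETc = Kc × ET₀ = 0.69 × 4.2692 = 2.9457 mm/d
Over 7 days: 2.9457 × 7 = 20.620 mm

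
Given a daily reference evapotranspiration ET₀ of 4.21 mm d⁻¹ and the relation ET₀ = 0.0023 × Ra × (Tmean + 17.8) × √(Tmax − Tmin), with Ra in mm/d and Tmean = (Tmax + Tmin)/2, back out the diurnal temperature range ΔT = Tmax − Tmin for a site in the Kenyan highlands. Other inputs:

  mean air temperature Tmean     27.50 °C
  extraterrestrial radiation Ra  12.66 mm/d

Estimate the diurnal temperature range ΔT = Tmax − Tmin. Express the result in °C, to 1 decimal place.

√ΔT = ET₀ / [0.0023 × Ra × (Tmean+17.8)] = 4.21 / (0.0023 × 12.66 × 45.30) = 3.1917
ΔT = 3.1917² = 10.187 °C

10.2 °C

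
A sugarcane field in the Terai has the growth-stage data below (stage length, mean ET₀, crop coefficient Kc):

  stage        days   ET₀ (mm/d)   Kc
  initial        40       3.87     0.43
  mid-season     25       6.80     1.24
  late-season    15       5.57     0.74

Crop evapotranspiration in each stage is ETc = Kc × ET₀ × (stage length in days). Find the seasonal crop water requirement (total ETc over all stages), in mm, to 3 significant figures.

initial: 0.43 × 3.87 × 40 = 66.56 mm
mid-season: 1.24 × 6.80 × 25 = 210.80 mm
late-season: 0.74 × 5.57 × 15 = 61.83 mm
Seasonal total = 339.19 mm

339 mm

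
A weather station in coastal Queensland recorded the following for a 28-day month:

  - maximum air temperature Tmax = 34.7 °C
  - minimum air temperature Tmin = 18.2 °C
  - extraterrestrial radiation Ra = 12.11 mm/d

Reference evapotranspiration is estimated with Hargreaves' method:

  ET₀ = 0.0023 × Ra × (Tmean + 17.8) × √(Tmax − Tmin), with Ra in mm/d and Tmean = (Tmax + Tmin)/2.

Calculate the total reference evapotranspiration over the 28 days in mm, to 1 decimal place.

140.2 mm

Tmean = (34.7 + 18.2)/2 = 26.45 °C
ET₀ = 0.0023 × 12.11 × (26.45 + 17.8) × √16.5 = 0.0023 × 12.11 × 44.25 × 4.0620 = 5.0064 mm/d
Over 28 days: 5.0064 × 28 = 140.179 mm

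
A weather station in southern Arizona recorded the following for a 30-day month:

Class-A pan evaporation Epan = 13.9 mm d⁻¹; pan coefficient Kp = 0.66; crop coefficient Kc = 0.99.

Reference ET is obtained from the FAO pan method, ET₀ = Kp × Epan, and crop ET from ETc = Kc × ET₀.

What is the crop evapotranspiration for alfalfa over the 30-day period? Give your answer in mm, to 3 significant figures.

ET₀ = 0.66 × 13.9 = 9.1740 mm/d
ETc = Kc × ET₀ = 0.99 × 9.1740 = 9.0823 mm/d
Over 30 days: 9.0823 × 30 = 272.469 mm

272 mm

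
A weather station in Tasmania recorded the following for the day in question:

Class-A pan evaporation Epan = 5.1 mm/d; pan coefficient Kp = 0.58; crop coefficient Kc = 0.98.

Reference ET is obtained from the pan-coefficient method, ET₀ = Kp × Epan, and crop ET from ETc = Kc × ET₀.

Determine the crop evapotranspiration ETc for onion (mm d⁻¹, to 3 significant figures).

2.90 mm d⁻¹

ET₀ = 0.58 × 5.1 = 2.9580 mm/d
ETc = Kc × ET₀ = 0.98 × 2.9580 = 2.8988 mm/d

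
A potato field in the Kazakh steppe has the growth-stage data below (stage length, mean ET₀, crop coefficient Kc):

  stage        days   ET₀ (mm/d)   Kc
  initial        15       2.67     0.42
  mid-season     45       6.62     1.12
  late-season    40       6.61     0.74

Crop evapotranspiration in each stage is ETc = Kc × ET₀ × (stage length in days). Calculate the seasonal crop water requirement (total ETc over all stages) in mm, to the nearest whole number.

546 mm

initial: 0.42 × 2.67 × 15 = 16.82 mm
mid-season: 1.12 × 6.62 × 45 = 333.65 mm
late-season: 0.74 × 6.61 × 40 = 195.66 mm
Seasonal total = 546.13 mm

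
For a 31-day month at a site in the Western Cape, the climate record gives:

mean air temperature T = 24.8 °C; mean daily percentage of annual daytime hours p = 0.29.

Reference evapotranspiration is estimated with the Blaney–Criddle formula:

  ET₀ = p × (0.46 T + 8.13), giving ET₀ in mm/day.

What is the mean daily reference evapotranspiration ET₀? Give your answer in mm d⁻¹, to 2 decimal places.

5.67 mm d⁻¹

ET₀ = 0.29 × (0.46 × 24.8 + 8.13) = 0.29 × 19.538 = 5.6660 mm/d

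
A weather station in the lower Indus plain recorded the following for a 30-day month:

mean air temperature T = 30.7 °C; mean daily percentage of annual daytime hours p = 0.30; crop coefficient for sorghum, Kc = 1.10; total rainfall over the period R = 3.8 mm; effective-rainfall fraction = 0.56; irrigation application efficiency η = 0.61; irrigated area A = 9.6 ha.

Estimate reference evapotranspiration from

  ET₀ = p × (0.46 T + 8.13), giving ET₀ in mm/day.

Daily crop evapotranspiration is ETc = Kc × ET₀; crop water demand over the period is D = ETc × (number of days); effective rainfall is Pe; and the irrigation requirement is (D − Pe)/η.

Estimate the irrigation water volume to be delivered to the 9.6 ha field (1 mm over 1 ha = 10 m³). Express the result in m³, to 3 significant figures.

ET₀ = 0.30 × (0.46 × 30.7 + 8.13) = 0.30 × 22.252 = 6.6756 mm/d
ETc = Kc × ET₀ = 1.10 × 6.6756 = 7.3432 mm/d
Crop demand D = ETc × 30 d = 7.3432 × 30 = 220.296 mm
Pe = 0.56 × 3.8 = 2.128 mm
D − Pe = 220.296 − 2.128 = 218.168 mm
Gross irrigation = 218.168 / 0.61 = 357.652 mm
Volume = 357.652 mm × 9.6 ha × 10 = 34334.6 m³

34300 m³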